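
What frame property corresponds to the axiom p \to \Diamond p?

reflexivity: \forall x Rxx

Equivalently (dual form): □p → p.
Suppose □p→p is valid. At any x set V(p)={w : Rxw}. Then □p holds at x, so p holds at x, i.e. Rxx.
Conversely, any frame satisfying \forall x Rxx validates the schema.
So the correspondent is reflexivity.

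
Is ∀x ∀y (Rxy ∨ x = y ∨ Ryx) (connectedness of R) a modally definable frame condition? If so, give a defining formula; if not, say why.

Modal frame validity is preserved under disjoint unions.
Take 2 disjoint single-world reflexive frames: each is trivially connected, but their disjoint union has 2 worlds with no edge between distinct components, so it is not connected.
Hence connectedness of R is not modally definable.

No — not modally definable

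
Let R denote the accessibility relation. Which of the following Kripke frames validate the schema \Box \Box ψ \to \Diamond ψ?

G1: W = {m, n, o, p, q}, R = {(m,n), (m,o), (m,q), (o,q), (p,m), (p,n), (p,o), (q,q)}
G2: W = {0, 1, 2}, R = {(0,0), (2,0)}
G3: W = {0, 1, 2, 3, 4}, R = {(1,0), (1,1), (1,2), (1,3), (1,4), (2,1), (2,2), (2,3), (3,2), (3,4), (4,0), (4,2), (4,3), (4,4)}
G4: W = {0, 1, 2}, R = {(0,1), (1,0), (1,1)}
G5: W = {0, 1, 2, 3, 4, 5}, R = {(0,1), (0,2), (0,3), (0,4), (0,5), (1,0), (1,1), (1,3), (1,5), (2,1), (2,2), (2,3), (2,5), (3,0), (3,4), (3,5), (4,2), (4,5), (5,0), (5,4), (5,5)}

G5

Frame correspondent (Sahlqvist): \forall x \exists w (x R^2 w \wedge xRw) — i.e. a generalized confluence (Geach) condition.
G1: fails — at n but no w with nR²w and nRw.
G2: fails — at 1 but no w with 1R²w and 1Rw.
G3: fails — at 0 but no w with 0R²w and 0Rw.
G4: fails — at 2 but no w with 2R²w and 2Rw.
G5: holds.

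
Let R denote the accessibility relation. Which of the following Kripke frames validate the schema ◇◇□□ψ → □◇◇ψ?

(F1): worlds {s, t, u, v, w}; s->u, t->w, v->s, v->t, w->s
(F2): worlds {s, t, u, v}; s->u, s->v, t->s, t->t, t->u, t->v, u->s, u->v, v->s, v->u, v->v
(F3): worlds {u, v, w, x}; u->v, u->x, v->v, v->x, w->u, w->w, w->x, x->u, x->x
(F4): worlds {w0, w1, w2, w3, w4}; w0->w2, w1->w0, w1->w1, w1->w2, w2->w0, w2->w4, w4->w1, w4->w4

The schema corresponds to a generalized confluence (Geach) condition: ∀x ∀y ∀z ((xR²y ∧ xRz) → ∃w (yR²w ∧ zR²w)).
(F1): fails — tR²s, tRw but no w* with sR²w* and wR²w*.
(F2): holds.
(F3): holds.
(F4): holds.
Valid on: (F2), (F3), (F4).

(F2), (F3), (F4)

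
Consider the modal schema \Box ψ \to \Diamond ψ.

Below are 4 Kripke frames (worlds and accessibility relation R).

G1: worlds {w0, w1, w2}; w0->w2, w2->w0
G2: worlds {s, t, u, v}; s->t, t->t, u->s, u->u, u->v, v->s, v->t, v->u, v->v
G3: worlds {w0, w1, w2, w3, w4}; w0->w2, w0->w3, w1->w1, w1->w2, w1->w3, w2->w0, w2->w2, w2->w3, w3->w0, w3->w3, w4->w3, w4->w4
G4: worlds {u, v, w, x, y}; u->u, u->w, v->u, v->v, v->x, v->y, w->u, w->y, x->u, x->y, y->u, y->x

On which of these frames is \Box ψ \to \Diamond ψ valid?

Frame correspondent (Sahlqvist): \forall x \exists y Rxy — i.e. seriality.
G1: fails — world w1 has no successor.
G2: ✓.
G3: ✓.
G4: ✓.

G2, G3, G4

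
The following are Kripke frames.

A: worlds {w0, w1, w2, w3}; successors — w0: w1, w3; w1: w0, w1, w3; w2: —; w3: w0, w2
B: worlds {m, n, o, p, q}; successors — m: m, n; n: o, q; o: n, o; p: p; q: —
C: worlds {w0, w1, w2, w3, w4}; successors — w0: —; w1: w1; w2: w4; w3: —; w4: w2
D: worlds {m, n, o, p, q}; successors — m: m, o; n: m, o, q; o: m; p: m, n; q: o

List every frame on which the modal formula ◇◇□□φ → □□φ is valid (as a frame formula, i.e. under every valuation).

C

The schema corresponds to a generalized confluence (Geach) condition: ∀x ∀y ∀z ((xR²y ∧ xR²z) → ∃w (yR²w ∧ z = w)).
A: fails — w0R²w2, w0R²w0 but no w with w2R²w and w0=w.
B: fails — mR²n, mR²m but no w with nR²w and m=w.
C: condition met.
D: fails — pR²m, pR²q but no w with mR²w and q=w.
Valid on: C.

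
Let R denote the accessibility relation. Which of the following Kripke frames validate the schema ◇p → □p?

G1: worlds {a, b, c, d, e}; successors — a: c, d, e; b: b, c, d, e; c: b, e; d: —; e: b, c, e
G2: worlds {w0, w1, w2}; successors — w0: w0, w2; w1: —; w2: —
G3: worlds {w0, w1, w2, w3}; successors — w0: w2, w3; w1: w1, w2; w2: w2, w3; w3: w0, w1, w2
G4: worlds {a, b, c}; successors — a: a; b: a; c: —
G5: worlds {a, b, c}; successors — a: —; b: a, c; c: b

Frame correspondent (Sahlqvist): ∀x ∀y ∀z (Rxy ∧ Rxz → y = z) — i.e. partial functionality.
G1: fails — a sees both c and d.
G2: fails — w0 sees both w0 and w2.
G3: fails — w0 sees both w2 and w3.
G4: condition met.
G5: fails — b sees both a and c.

G4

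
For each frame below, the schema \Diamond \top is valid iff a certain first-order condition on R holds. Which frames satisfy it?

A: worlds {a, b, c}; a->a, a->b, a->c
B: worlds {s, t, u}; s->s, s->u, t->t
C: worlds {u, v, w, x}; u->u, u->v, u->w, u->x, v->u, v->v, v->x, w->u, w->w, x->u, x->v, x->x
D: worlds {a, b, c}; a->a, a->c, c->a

The schema corresponds to seriality: \forall x \exists y Rxy.
A: fails — world b has no successor.
B: fails — world u has no successor.
C: condition met.
D: fails — world b has no successor.
Valid on: C.

C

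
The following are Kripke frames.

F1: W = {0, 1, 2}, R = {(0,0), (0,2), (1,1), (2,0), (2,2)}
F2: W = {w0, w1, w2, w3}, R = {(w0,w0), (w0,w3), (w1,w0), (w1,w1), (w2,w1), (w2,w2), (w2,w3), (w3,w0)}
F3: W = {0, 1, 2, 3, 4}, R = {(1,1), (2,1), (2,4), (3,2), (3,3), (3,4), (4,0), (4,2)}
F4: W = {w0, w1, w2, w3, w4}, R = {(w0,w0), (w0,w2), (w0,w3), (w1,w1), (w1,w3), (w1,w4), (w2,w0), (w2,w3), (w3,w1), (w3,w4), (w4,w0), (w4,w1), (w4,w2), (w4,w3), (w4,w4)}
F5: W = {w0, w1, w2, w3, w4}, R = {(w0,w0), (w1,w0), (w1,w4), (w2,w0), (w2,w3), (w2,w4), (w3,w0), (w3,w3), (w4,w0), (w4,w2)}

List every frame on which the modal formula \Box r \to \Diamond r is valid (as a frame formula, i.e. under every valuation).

This is the axiom for seriality; its first-order frame correspondent is \forall x \exists y Rxy.
F1: condition met.
F2: condition met.
F3: fails — world 0 has no successor.
F4: condition met.
F5: condition met.
Valid on: F1, F2, F4, F5.

F1, F2, F4, F5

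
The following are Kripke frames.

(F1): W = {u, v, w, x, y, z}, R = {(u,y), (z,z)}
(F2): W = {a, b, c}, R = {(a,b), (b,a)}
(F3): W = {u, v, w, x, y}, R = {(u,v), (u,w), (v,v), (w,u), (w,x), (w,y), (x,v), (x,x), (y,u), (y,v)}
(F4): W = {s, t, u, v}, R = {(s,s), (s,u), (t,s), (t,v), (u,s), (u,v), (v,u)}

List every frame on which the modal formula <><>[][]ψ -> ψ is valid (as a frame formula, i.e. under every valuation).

(F1), (F2)

This is the axiom for a generalized confluence (Geach) condition; its first-order frame correspondent is forall x forall y (x R^2 y -> exists w (y R^2 w & x = w)).
(F1): satisfies the condition.
(F2): satisfies the condition.
(F3): fails — uR²v but no t with vR²t and u=t.
(F4): fails — tR²s but no w with sR²w and t=w.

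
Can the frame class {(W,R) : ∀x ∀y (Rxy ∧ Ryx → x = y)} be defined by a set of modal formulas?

If a class were modally definable it would be closed under surjective bounded morphisms (Goldblatt–Thomason).
The 6-cycle (worlds s,t,u,v,w,x with s→t→u→v→w→x→s) is antisymmetric. Sending even-indexed worlds to s and odd-indexed worlds to t is a surjective bounded morphism onto the two-world frame with s↔t, which is not antisymmetric.
So no modal formula (or set of formulas) defines exactly the antisymmetric frames.

Not modally definable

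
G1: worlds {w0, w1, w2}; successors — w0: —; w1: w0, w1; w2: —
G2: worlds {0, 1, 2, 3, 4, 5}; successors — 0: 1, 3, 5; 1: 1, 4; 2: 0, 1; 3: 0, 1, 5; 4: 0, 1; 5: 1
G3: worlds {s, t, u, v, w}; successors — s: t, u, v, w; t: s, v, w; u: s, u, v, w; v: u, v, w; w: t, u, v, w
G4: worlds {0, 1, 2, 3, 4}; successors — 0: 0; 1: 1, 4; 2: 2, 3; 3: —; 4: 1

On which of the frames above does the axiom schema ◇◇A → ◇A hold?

G1

The schema corresponds to transitivity: ∀x ∀y ∀z (Rxy ∧ Ryz → Rxz).
G1: condition met.
G2: fails — R51 and R14 but not R54.
G3: fails — Rwt and Rts but not Rws.
G4: fails — R41 and R14 but not R44.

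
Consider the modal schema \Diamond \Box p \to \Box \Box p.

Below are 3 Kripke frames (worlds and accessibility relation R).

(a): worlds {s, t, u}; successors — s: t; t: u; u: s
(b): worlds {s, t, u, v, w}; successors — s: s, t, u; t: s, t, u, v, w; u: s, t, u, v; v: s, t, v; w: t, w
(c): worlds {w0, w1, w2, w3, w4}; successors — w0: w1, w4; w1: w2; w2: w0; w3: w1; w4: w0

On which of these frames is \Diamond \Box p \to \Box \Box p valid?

(a)

This is the axiom for a generalized confluence (Geach) condition; its first-order frame correspondent is \forall x \forall y \forall z ((xRy \wedge x R^2 z) \to \exists w (yRw \wedge z = w)).
(a): condition met.
(b): fails — sRs, sR²v but no w* with sRw* and v=w*.
(c): fails — w0Rw1, w0R²w0 but no w with w1Rw and w0=w.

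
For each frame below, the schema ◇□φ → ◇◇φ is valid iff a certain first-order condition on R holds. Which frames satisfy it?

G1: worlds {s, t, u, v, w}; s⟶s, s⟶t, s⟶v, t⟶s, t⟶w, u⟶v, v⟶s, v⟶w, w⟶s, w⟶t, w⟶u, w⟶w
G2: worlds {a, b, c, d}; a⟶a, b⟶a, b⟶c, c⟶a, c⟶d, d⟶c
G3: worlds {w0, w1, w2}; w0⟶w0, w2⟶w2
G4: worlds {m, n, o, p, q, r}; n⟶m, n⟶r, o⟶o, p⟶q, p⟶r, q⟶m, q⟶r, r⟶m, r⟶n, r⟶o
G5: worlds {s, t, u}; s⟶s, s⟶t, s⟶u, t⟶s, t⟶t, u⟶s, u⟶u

Frame correspondent (Sahlqvist): ∀x ∀y (xRy → ∃w (yRw ∧ xR²w)) — i.e. a generalized confluence (Geach) condition.
G1: holds.
G2: holds.
G3: holds.
G4: fails — nRm but no w with mRw and nR²w.
G5: holds.

G1, G2, G3, G5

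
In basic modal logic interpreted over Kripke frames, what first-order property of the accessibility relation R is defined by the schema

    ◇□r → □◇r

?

Suppose ◇□r→□◇r is valid. Take Rxy, Rxz and set V(r)={w : Ryw}. Then □r at y so ◇□r at x, so □◇r at x, so ◇r at z, giving w with Rzw and Ryw.

Convergence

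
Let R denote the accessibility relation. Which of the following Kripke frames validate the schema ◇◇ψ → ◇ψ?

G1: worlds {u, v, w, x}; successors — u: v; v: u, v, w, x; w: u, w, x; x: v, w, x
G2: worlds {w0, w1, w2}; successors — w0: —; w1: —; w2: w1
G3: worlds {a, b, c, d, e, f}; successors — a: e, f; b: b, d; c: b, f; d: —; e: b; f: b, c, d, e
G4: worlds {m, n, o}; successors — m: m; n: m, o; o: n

This is the axiom for transitivity; its first-order frame correspondent is ∀x ∀y ∀z (Rxy ∧ Ryz → Rxz).
G1: fails — Ruv and Rvw but not Ruw.
G2: satisfies the condition.
G3: fails — Reb and Rbd but not Red.
G4: fails — Rno and Ron but not Rnn.
Valid on: G2.

G2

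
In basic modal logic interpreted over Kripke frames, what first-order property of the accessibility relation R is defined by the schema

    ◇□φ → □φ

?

This is frame-equivalent to ◇φ → □◇φ (substitute ¬φ for φ and contrapose).
Suppose ◇φ→□◇φ is valid. Take Rxy, Rxz and set V(φ)={y}. Then ◇φ at x, so □◇φ at x, so ◇φ at z, so some w with Rzw has φ; w=y, i.e. Rzy. By symmetry of the argument, Ryz.
Conversely, any frame satisfying ∀x ∀y ∀z (Rxy ∧ Rxz → Ryz) validates the schema.
So the correspondent is the Euclidean property.

the Euclidean property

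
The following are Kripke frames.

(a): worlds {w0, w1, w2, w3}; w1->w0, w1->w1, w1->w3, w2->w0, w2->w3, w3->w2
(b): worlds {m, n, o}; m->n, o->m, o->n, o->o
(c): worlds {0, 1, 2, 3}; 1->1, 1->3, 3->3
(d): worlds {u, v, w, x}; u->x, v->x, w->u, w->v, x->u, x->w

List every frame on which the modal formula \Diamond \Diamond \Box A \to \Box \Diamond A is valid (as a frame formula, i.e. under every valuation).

This is the axiom for a generalized confluence (Geach) condition; its first-order frame correspondent is \forall x \forall y \forall z ((x R^2 y \wedge xRz) \to \exists w (yRw \wedge zRw)).
(a): fails — w1R²w0, w1Rw0 but no w with w0Rw and w0Rw.
(b): fails — oR²m, oRn but no w with mRw and nRw.
(c): condition met.
(d): fails — uR²u, uRx but no t with uRt and xRt.
Valid on: (c).

(c)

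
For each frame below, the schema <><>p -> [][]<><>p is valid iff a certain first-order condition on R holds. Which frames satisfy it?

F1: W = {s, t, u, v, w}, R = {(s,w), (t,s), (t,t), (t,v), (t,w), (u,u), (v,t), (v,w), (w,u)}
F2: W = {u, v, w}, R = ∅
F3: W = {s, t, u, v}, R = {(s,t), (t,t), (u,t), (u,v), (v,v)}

F2

Frame correspondent (Sahlqvist): forall x forall y forall z ((x R^2 y & x R^2 z) -> exists w (y = w & z R^2 w)) — i.e. a generalized confluence (Geach) condition.
F1: fails — tR²s, tR²s but no w* with s=w* and sR²w*.
F2: condition met.
F3: fails — uR²t, uR²v but no w with t=w and vR²w.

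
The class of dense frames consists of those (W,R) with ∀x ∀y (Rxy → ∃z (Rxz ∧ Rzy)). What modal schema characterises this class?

□□s → □s

This is density; the standard corresponding axiom is C4: □□s → □s.
Suppose □□s→□s is valid. Take Rxy and set V(s)={w : xR²w}. Then □□s at x, so □s at x, so s at y, i.e. ∃z(Rxz∧Rzy).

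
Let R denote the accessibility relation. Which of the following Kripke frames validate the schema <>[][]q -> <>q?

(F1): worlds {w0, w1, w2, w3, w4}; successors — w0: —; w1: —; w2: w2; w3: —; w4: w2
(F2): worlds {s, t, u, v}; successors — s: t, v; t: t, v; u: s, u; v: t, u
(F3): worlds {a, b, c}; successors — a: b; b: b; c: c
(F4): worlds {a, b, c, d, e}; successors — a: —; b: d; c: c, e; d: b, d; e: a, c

This is the axiom for a generalized confluence (Geach) condition; its first-order frame correspondent is forall x forall y (xRy -> exists w (y R^2 w & xRw)).
(F1): ✓.
(F2): ✓.
(F3): ✓.
(F4): fails — eRa but no w with aR²w and eRw.

(F1), (F2), (F3)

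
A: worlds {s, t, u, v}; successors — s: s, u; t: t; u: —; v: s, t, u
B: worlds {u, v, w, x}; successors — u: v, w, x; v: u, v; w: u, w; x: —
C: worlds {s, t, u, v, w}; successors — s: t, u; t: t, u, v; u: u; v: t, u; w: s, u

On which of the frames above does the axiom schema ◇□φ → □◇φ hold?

This is the axiom for convergence; its first-order frame correspondent is ∀x ∀y ∀z (Rxy ∧ Rxz → ∃w (Ryw ∧ Rzw)).
A: fails — Rsu and Rsu but u and u have no common successor.
B: fails — Ruv and Rux but v and x have no common successor.
C: satisfies the condition.
Valid on: C.

C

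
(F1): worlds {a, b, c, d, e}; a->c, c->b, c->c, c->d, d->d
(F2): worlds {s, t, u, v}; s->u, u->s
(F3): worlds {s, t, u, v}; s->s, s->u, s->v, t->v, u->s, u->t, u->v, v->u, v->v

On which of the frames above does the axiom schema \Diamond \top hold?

Frame correspondent (Sahlqvist): \forall x \exists y Rxy — i.e. seriality.
(F1): fails — world b has no successor.
(F2): fails — world t has no successor.
(F3): ✓.
Valid on: (F3).

(F3)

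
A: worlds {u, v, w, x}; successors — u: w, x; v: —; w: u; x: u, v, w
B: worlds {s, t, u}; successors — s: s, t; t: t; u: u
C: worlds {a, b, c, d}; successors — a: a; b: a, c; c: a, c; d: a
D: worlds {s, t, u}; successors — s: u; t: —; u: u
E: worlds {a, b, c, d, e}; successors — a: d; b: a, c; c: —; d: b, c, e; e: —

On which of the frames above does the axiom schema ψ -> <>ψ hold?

This is the axiom for reflexivity; its first-order frame correspondent is forall x Rxx.
A: fails — world u does not see itself.
B: ✓.
C: fails — world b does not see itself.
D: fails — world s does not see itself.
E: fails — world a does not see itself.
Valid on: B.

B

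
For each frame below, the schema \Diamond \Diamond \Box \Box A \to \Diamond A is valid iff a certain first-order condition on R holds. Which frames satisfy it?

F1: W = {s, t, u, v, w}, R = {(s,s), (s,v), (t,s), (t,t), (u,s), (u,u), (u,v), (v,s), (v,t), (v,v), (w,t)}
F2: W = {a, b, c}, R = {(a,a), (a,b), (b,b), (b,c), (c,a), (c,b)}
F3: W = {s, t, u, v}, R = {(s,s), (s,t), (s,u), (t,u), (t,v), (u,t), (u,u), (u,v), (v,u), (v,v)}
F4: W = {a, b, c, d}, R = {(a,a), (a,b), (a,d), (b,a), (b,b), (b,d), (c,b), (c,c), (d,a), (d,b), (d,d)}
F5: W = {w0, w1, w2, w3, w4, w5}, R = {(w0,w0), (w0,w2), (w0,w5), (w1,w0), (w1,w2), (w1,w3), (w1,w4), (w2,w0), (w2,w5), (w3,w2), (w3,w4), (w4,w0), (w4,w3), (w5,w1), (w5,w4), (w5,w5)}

This is the axiom for a generalized confluence (Geach) condition; its first-order frame correspondent is \forall x \forall y (x R^2 y \to \exists w (y R^2 w \wedge xRw)).
F1: condition met.
F2: condition met.
F3: condition met.
F4: condition met.
F5: fails — w3R²w3 but no w with w3R²w and w3Rw.

F1, F2, F3, F4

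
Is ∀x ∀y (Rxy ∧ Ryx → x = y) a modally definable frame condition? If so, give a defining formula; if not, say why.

Any modally definable frame class is closed under surjective bounded morphisms.
The 8-cycle (worlds w0,w1,w2,w3,w4,w5,w6,w7 with w0→w1→w2→w3→w4→w5→w6→w7→w0) is antisymmetric. Sending even-indexed worlds to • and odd-indexed worlds to ∘ is a surjective bounded morphism onto the two-world frame with •↔∘, which is not antisymmetric.
So no modal formula (or set of formulas) defines exactly the antisymmetric frames.

Not modally definable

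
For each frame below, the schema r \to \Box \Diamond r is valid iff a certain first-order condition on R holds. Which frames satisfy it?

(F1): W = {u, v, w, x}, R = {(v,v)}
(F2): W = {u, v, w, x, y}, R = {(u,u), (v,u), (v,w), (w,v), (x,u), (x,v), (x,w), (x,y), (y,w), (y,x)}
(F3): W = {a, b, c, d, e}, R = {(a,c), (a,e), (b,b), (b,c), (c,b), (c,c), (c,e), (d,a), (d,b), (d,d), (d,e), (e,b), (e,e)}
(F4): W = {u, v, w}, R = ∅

(F1), (F4)

The schema corresponds to symmetry: \forall x \forall y (Rxy \to Ryx).
(F1): holds.
(F2): fails — Rxw but not Rwx.
(F3): fails — Rde but not Red.
(F4): holds.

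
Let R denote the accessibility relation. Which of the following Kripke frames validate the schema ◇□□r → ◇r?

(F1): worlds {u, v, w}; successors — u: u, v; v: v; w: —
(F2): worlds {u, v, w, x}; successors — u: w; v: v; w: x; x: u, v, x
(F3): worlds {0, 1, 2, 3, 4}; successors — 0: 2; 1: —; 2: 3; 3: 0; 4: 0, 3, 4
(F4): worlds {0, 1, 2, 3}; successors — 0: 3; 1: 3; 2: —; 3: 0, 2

The schema corresponds to a generalized confluence (Geach) condition: ∀x ∀y (xRy → ∃w (yR²w ∧ xRw)).
(F1): satisfies the condition.
(F2): fails — uRw but no t with wR²t and uRt.
(F3): fails — 0R2 but no w with 2R²w and 0Rw.
(F4): fails — 3R2 but no w with 2R²w and 3Rw.

(F1)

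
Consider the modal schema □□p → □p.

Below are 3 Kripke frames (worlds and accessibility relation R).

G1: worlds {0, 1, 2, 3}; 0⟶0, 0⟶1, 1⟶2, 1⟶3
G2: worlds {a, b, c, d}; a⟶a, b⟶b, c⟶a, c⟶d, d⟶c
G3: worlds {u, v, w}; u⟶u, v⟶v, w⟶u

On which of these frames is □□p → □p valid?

G3

The schema corresponds to density: ∀x ∀y (Rxy → ∃z (Rxz ∧ Rzy)).
G1: fails — R12 but no z with R1z and Rz2.
G2: fails — Rcd but no z with Rcz and Rzd.
G3: ✓.
Valid on: G3.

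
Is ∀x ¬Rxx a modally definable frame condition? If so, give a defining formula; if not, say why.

Modal frame validity is preserved under surjective bounded morphisms.
The 3-cycle (worlds a,b,c with a→b→c→a) is irreflexive, and the map sending every world to a single reflexive point • is a surjective bounded morphism (forth: every edge maps to (•,•); back: every world has a successor). So any modal formula valid on the 3-cycle is also valid on the reflexive point, which is not irreflexive.
Hence irreflexivity is not modally definable.

No — not modally definable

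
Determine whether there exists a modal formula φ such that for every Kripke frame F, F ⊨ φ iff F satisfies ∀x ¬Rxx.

Modal frame validity is preserved under surjective bounded morphisms.
The 5-cycle (worlds 0,1,2,3,4 with 0→1→2→3→4→0) is irreflexive, and the map sending every world to a single reflexive point • is a surjective bounded morphism (forth: every edge maps to (•,•); back: every world has a successor). So any modal formula valid on the 5-cycle is also valid on the reflexive point, which is not irreflexive.
Hence irreflexivity is not modally definable.

Not modally definable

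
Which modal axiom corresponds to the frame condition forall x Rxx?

The condition is reflexivity. The T schema □r → r defines it.
Suppose □r→r is valid. At any x set V(r)={w : Rxw}. Then □r holds at x, so r holds at x, i.e. Rxx.

□r → r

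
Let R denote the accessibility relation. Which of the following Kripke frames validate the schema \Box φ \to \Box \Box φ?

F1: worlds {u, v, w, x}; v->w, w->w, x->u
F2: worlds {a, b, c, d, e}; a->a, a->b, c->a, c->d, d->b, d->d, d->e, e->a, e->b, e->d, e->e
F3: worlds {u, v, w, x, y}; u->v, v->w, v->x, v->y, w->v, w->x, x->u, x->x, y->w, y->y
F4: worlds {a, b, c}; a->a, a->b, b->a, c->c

This is the axiom for transitivity; its first-order frame correspondent is \forall x \forall y \forall z (Rxy \wedge Ryz \to Rxz).
F1: ✓.
F2: fails — Rcd and Rdb but not Rcb.
F3: fails — Ruv and Rvw but not Ruw.
F4: fails — Rba and Rab but not Rbb.
Valid on: F1.

F1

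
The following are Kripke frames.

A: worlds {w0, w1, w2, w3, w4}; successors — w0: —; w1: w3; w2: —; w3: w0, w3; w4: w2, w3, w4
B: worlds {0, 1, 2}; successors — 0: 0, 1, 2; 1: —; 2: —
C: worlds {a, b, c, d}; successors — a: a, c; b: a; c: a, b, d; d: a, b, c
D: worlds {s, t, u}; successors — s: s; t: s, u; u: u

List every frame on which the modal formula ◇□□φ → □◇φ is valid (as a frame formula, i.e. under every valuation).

C

This is the axiom for a generalized confluence (Geach) condition; its first-order frame correspondent is ∀x ∀y ∀z ((xRy ∧ xRz) → ∃w (yR²w ∧ zRw)).
A: fails — w3Rw0, w3Rw0 but no w with w0R²w and w0Rw.
B: fails — 0R0, 0R1 but no w with 0R²w and 1Rw.
C: satisfies the condition.
D: fails — tRs, tRu but no w with sR²w and uRw.
Valid on: C.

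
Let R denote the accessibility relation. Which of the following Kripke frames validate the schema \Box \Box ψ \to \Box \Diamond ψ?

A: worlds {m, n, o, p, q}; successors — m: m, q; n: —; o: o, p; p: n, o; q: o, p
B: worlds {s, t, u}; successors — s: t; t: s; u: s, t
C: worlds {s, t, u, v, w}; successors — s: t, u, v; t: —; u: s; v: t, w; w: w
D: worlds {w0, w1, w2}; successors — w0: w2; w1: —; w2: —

B

Frame correspondent (Sahlqvist): \forall x \forall z (xRz \to \exists w (x R^2 w \wedge zRw)) — i.e. a generalized confluence (Geach) condition.
A: fails — pRn but no w with pR²w and nRw.
B: ✓.
C: fails — sRt but no w* with sR²w* and tRw*.
D: fails — w0Rw2 but no w with w0R²w and w2Rw.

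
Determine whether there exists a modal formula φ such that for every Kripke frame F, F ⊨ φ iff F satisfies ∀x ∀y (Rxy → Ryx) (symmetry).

The condition is symmetry. A defining modal formula is r → □◇r.
Suppose r→□◇r is valid. Take Rxy and set V(r)={x}. Then r at x, so □◇r at x, so ◇r at y, so some z with Ryz has r; z=x, i.e. Ryx.

Yes — defined by r → □◇r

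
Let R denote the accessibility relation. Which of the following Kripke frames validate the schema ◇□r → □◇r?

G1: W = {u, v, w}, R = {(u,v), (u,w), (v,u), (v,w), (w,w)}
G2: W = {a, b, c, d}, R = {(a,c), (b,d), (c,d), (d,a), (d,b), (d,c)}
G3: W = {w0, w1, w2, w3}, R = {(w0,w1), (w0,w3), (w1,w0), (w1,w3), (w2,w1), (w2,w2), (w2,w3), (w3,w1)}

The schema corresponds to convergence: ∀x ∀y ∀z (Rxy ∧ Rxz → ∃w (Ryw ∧ Rzw)).
G1: satisfies the condition.
G2: fails — Rdc and Rda but c and a have no common successor.
G3: fails — Rw0w1 and Rw0w3 but w1 and w3 have no common successor.

G1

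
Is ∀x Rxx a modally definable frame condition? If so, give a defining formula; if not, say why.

The condition is reflexivity. A defining modal formula is □r → r.
Suppose □r→r is valid. At any x set V(r)={w : Rxw}. Then □r holds at x, so r holds at x, i.e. Rxx.

Yes — defined by □r → r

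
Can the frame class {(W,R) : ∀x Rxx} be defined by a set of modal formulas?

Yes, by □q → q

This is a Sahlqvist condition; the T axiom □q → q defines it.
Suppose □q→q is valid. At any x set V(q)={w : Rxw}. Then □q holds at x, so q holds at x, i.e. Rxx.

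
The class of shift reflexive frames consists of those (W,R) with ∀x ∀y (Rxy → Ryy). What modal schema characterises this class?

□(□p → p)

The condition is shift-reflexivity. The T□ schema □(□p → p) defines it.
Suppose □(□p→p) is valid. Take Rxy and set V(p)={w : Ryw}. Then at y, □p holds; since □(□p→p) at x, □p→p at y, so p at y, i.e. Ryy.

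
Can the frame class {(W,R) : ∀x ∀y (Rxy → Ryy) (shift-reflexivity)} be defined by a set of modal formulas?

This is a Sahlqvist condition; the T□ axiom □(□r → r) defines it.
Suppose □(□r→r) is valid. Take Rxy and set V(r)={w : Ryw}. Then at y, □r holds; since □(□r→r) at x, □r→r at y, so r at y, i.e. Ryy.

Yes — defined by □(□r → r)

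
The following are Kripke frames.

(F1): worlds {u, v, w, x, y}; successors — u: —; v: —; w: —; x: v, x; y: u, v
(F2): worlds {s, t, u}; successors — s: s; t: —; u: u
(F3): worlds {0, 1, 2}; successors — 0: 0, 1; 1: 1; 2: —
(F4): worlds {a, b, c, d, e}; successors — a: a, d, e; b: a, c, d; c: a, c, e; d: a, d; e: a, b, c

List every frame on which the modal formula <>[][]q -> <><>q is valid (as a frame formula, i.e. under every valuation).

This is the axiom for a generalized confluence (Geach) condition; its first-order frame correspondent is forall x forall y (xRy -> exists w (y R^2 w & x R^2 w)).
(F1): fails — xRv but no t with vR²t and xR²t.
(F2): holds.
(F3): holds.
(F4): holds.

(F2), (F3), (F4)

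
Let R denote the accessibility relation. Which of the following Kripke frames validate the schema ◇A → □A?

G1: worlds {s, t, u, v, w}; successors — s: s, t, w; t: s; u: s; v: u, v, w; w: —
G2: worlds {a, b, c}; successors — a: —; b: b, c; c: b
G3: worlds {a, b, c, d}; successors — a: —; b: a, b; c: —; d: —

none

The schema corresponds to partial functionality: ∀x ∀y ∀z (Rxy ∧ Rxz → y = z).
G1: fails — s sees both s and t.
G2: fails — b sees both b and c.
G3: fails — b sees both a and b.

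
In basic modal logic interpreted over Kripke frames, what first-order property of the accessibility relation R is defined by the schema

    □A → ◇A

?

This schema is the D axiom.
Its frame correspondent is seriality — ∀x ∃y Rxy.

Seriality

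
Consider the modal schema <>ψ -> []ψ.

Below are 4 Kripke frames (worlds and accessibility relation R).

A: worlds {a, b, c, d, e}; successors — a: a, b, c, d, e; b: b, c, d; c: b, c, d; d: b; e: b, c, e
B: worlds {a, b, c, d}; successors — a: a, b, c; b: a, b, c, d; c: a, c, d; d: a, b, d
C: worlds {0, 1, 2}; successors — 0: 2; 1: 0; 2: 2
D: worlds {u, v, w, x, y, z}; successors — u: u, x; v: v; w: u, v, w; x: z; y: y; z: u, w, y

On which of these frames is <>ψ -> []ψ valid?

This is the axiom for partial functionality; its first-order frame correspondent is forall x forall y forall z (Rxy & Rxz -> y = z).
A: fails — a sees both a and b.
B: fails — a sees both a and b.
C: holds.
D: fails — u sees both u and x.
Valid on: C.

C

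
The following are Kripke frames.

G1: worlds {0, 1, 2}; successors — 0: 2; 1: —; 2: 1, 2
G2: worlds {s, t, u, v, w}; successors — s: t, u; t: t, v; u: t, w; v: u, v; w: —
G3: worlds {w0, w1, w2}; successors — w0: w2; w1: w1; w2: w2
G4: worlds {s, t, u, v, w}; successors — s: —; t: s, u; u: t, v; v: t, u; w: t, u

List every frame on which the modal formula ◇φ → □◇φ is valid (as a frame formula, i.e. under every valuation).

This is the axiom for the Euclidean property; its first-order frame correspondent is ∀x ∀y ∀z (Rxy ∧ Rxz → Ryz).
G1: fails — R21 and R22 but not R12.
G2: fails — Rsu and Rsu but not Ruu.
G3: ✓.
G4: fails — Rts and Rts but not Rss.

G3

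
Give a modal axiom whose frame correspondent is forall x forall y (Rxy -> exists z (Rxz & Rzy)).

□□s → □s

This is density; the standard corresponding axiom is C4: □□s → □s.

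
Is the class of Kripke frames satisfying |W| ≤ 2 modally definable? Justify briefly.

Modal frame validity is preserved under disjoint unions.
Any modal formula valid on each of 3 disjoint one-world frames is valid on their disjoint union (validity is preserved under disjoint unions). Each one-world frame has |W|=1≤2, but the union has |W|=3.
So no modal formula (or set of formulas) defines exactly the |W|≤2 frames.

No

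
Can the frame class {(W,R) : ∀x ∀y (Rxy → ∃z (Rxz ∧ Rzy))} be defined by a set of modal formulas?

The condition is density. A defining modal formula is □□q → □q.
Suppose □□q→□q is valid. Take Rxy and set V(q)={w : xR²w}. Then □□q at x, so □q at x, so q at y, i.e. ∃z(Rxz∧Rzy).

Definable; □□q → □q defines it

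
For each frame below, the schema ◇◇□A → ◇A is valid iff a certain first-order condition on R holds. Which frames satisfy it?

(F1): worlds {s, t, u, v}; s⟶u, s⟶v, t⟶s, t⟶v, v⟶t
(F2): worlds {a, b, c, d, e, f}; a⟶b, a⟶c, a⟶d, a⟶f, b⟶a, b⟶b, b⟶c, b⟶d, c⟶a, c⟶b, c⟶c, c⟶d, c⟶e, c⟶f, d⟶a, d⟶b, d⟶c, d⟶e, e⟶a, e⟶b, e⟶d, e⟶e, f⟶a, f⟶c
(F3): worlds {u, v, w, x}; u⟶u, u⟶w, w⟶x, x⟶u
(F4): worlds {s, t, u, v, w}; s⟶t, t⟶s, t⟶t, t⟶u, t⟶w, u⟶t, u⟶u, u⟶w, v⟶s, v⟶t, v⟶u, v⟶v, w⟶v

The schema corresponds to a generalized confluence (Geach) condition: ∀x ∀y (xR²y → ∃w (yRw ∧ xRw)).
(F1): fails — tR²u but no w with uRw and tRw.
(F2): condition met.
(F3): fails — uR²w but no t with wRt and uRt.
(F4): fails — sR²w but no w* with wRw* and sRw*.
Valid on: (F2).

(F2)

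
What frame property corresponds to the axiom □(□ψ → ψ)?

shift-reflexivity

Suppose □(□ψ→ψ) is valid. Take Rxy and set V(ψ)={w : Ryw}. Then at y, □ψ holds; since □(□ψ→ψ) at x, □ψ→ψ at y, so ψ at y, i.e. Ryy.
Conversely, any frame satisfying ∀x ∀y (Rxy → Ryy) validates the schema.
So the correspondent is shift-reflexivity.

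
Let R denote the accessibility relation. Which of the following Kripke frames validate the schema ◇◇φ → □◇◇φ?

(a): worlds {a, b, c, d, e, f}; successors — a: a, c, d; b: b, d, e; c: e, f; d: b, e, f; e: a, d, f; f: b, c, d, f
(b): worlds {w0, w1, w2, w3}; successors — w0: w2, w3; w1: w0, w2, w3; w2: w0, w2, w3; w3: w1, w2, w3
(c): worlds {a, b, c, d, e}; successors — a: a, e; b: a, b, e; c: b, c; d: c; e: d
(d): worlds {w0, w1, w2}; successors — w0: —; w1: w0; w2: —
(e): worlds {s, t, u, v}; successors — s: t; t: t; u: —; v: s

(b), (d), (e)

The schema corresponds to a generalized confluence (Geach) condition: ∀x ∀y ∀z ((xR²y ∧ xRz) → ∃w (y = w ∧ zR²w)).
(a): fails — aR²e, aRc but no w with e=w and cR²w.
(b): holds.
(c): fails — aR²a, aRe but no w with a=w and eR²w.
(d): holds.
(e): holds.
Valid on: (b), (d), (e).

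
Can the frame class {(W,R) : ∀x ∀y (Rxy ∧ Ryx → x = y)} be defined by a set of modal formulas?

Not definable by any modal formula

Any modally definable frame class is closed under surjective bounded morphisms.
The 6-cycle (worlds s,t,u,v,w,x with s→t→u→v→w→x→s) is antisymmetric. Sending even-indexed worlds to • and odd-indexed worlds to ∘ is a surjective bounded morphism onto the two-world frame with •↔∘, which is not antisymmetric.
So the class is not modally definable.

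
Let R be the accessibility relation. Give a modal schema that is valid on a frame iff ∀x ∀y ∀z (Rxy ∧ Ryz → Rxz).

The condition is transitivity. The 4 schema □ψ → □□ψ defines it.
Suppose □ψ→□□ψ is valid. Take Rxy, Ryz and set V(ψ)={w : Rxw}. Then □ψ at x, so □□ψ at x, so □ψ at y, so ψ at z, i.e. Rxz.

□ψ → □□ψ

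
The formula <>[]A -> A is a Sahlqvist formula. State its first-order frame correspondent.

Equivalently (dual form): A → □◇A.
Suppose A→□◇A is valid. Take Rxy and set V(A)={x}. Then A at x, so □◇A at x, so ◇A at y, so some z with Ryz has A; z=x, i.e. Ryx.
Conversely, any frame satisfying forall x forall y (Rxy -> Ryx) validates the schema.
Frame condition: forall x forall y (Rxy -> Ryx).

symmetry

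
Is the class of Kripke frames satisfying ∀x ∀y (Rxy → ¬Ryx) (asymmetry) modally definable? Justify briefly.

Not modally definable

If a class were modally definable it would be closed under surjective bounded morphisms (Goldblatt–Thomason).
The 3-cycle (worlds 0,1,2 with 0→1→2→0) is asymmetric. Mapping every world to a single reflexive point • is a surjective bounded morphism, and the reflexive point is not asymmetric (R•• but asymmetry requires ¬R••).
Hence asymmetry is not modally definable.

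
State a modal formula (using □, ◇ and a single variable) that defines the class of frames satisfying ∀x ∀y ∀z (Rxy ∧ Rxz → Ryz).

◇ψ → □◇ψ

This is the Euclidean property; the standard corresponding axiom is 5: ◇ψ → □◇ψ.
Suppose ◇ψ→□◇ψ is valid. Take Rxy, Rxz and set V(ψ)={y}. Then ◇ψ at x, so □◇ψ at x, so ◇ψ at z, so some w with Rzw has ψ; w=y, i.e. Rzy. By symmetry of the argument, Ryz.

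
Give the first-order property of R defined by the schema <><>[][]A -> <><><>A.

This is a Sahlqvist (Geach-type) schema ◇^2□^2A → □^0◇^3A.
First-order correspondent: forall x forall y (x R^2 y -> exists w (y R^2 w & x R^3 w)).

forall x forall y (x R^2 y -> exists w (y R^2 w & x R^3 w))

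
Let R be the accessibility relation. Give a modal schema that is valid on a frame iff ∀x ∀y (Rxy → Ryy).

□(□ψ → ψ)

A defining formula is □(□ψ → ψ) (the T□ axiom).
Suppose □(□ψ→ψ) is valid. Take Rxy and set V(ψ)={w : Ryw}. Then at y, □ψ holds; since □(□ψ→ψ) at x, □ψ→ψ at y, so ψ at y, i.e. Ryy.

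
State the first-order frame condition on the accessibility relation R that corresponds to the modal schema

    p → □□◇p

This is a Sahlqvist (Geach-type) schema ◇^0□^0p → □^2◇^1p.
Minimal-valuation argument: fix x; take any y with xR^0y and any z with xR^2z. Set V(p) to the set of worlds R-reachable from y in exactly 0 steps. Then □^0p holds at y, so the antecedent holds at x; validity forces ◇^1p at z, giving a w with zR^1w and yR^0w.
First-order correspondent: ∀x ∀z (xR²z → ∃w (x = w ∧ zRw)).

∀x ∀z (xR²z → ∃w (x = w ∧ zRw))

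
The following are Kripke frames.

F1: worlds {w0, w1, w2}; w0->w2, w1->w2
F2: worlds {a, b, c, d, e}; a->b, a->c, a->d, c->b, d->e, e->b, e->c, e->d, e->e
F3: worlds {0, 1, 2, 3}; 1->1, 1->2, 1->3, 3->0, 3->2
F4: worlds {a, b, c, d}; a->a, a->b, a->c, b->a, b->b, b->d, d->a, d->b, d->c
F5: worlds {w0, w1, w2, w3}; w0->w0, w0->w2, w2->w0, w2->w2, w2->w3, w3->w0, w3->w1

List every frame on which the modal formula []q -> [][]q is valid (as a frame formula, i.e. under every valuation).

F1

The schema corresponds to transitivity: forall x forall y forall z (Rxy & Ryz -> Rxz).
F1: satisfies the condition.
F2: fails — Rde and Reb but not Rdb.
F3: fails — R13 and R30 but not R10.
F4: fails — Rab and Rbd but not Rad.
F5: fails — Rw3w0 and Rw0w2 but not Rw3w2.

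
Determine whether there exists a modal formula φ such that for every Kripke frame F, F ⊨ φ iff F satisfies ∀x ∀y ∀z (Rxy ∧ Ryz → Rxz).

Yes, by □r → □□r

Yes: it is transitivity, defined by the 4 schema □r → □□r.
Suppose □r→□□r is valid. Take Rxy, Ryz and set V(r)={w : Rxw}. Then □r at x, so □□r at x, so □r at y, so r at z, i.e. Rxz.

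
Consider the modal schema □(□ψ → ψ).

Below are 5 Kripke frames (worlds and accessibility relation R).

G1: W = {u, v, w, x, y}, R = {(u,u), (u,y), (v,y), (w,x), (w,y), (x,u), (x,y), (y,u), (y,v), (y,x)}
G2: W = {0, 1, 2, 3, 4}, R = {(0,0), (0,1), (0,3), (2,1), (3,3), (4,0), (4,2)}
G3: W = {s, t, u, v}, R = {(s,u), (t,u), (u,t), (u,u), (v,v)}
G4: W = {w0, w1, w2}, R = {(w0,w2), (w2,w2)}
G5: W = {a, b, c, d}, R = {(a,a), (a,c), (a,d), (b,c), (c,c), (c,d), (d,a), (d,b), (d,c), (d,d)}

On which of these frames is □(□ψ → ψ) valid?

G4

This is the axiom for shift-reflexivity; its first-order frame correspondent is ∀x ∀y (Rxy → Ryy).
G1: fails — Ryx but not Rxx.
G2: fails — R01 but not R11.
G3: fails — Rut but not Rtt.
G4: ✓.
G5: fails — Rdb but not Rbb.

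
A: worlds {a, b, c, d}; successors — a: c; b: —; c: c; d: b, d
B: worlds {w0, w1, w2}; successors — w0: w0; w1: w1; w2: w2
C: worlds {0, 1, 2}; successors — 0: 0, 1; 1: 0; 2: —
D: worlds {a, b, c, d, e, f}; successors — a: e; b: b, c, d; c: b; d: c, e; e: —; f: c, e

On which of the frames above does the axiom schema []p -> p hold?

B

The schema corresponds to reflexivity: forall x Rxx.
A: fails — world a does not see itself.
B: satisfies the condition.
C: fails — world 1 does not see itself.
D: fails — world a does not see itself.
Valid on: B.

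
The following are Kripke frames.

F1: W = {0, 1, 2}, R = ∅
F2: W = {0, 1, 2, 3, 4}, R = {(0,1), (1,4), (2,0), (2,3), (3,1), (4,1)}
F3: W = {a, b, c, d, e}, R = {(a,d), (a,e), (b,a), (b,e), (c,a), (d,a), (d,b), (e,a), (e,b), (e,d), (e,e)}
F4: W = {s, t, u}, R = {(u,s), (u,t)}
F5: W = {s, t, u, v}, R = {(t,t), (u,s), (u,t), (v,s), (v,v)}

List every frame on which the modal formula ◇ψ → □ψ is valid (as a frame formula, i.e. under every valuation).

This is the axiom for partial functionality; its first-order frame correspondent is ∀x ∀y ∀z (Rxy ∧ Rxz → y = z).
F1: ✓.
F2: fails — 2 sees both 0 and 3.
F3: fails — a sees both d and e.
F4: fails — u sees both s and t.
F5: fails — u sees both s and t.
Valid on: F1.

F1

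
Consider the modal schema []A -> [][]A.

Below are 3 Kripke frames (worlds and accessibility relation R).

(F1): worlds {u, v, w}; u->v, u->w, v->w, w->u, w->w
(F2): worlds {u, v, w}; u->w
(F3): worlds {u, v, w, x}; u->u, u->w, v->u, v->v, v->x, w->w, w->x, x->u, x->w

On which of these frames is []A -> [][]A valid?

This is the axiom for transitivity; its first-order frame correspondent is forall x forall y forall z (Rxy & Ryz -> Rxz).
(F1): fails — Rwu and Ruv but not Rwv.
(F2): condition met.
(F3): fails — Rxw and Rwx but not Rxx.

(F2)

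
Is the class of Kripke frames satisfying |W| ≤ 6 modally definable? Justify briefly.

If a class were modally definable it would be closed under disjoint unions (Goldblatt–Thomason).
Any modal formula valid on each of 7 disjoint one-world frames is valid on their disjoint union (validity is preserved under disjoint unions). Each one-world frame has |W|=1≤6, but the union has |W|=7.
Hence having at most 6 worlds is not modally definable.

No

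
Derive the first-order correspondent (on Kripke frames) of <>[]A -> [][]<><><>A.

forall x forall y forall z ((xRy & x R^2 z) -> exists w (yRw & z R^3 w))

This is a Sahlqvist (Geach-type) schema ◇^1□^1A → □^2◇^3A.
First-order correspondent: forall x forall y forall z ((xRy & x R^2 z) -> exists w (yRw & z R^3 w)).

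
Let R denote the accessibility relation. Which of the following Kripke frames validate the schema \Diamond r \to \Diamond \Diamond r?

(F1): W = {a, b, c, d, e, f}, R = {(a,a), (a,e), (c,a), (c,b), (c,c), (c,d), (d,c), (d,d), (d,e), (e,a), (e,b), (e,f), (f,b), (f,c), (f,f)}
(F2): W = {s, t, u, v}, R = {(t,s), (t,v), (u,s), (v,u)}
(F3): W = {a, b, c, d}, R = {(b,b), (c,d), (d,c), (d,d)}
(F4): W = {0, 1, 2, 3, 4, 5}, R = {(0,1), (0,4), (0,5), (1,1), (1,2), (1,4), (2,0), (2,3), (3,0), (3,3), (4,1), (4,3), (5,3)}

Frame correspondent (Sahlqvist): \forall x \forall y (xRy \to \exists w (y = w \wedge x R^2 w)) — i.e. a generalized confluence (Geach) condition.
(F1): condition met.
(F2): fails — tRs but no w with s=w and tR²w.
(F3): condition met.
(F4): fails — 0R5 but no w with 5=w and 0R²w.

(F1), (F3)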